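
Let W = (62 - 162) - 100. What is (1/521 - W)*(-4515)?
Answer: -470467515/521 ≈ -9.0301e+5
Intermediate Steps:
W = -200 (W = -100 - 100 = -200)
(1/521 - W)*(-4515) = (1/521 - 1*(-200))*(-4515) = (1/521 + 200)*(-4515) = (104201/521)*(-4515) = -470467515/521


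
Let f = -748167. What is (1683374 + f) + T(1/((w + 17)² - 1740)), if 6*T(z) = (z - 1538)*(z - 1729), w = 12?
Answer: 1114030674713/808201 ≈ 1.3784e+6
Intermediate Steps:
T(z) = (-1729 + z)*(-1538 + z)/6 (T(z) = ((z - 1538)*(z - 1729))/6 = ((-1538 + z)*(-1729 + z))/6 = ((-1729 + z)*(-1538 + z))/6 = (-1729 + z)*(-1538 + z)/6)
(1683374 + f) + T(1/((w + 17)² - 1740)) = (1683374 - 748167) + (1329601/3 - 1089/(2*((12 + 17)² - 1740)) + (1/((12 + 17)² - 1740))²/6) = 935207 + (1329601/3 - 1089/(2*(29² - 1740)) + (1/(29² - 1740))²/6) = 935207 + (1329601/3 - 1089/(2*(841 - 1740)) + (1/(841 - 1740))²/6) = 935207 + (1329601/3 - 1089/2/(-899) + (1/(-899))²/6) = 935207 + (1329601/3 - 1089/2*(-1/899) + (-1/899)²/6) = 935207 + (1329601/3 + 1089/1798 + (⅙)*(1/808201)) = 935207 + (1329601/3 + 1089/1798 + 1/4849206) = 935207 + 358195442106/808201 = 1114030674713/808201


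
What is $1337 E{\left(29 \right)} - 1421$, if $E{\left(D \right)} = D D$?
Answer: $1122996$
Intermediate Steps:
$E{\left(D \right)} = D^{2}$
$1337 E{\left(29 \right)} - 1421 = 1337 \cdot 29^{2} - 1421 = 1337 \cdot 841 - 1421 = 1124417 - 1421 = 1122996$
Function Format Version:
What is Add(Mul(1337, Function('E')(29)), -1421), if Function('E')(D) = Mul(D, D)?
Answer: 1122996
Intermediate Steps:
Function('E')(D) = Pow(D, 2)
Add(Mul(1337, Function('E')(29)), -1421) = Add(Mul(1337, Pow(29, 2)), -1421) = Add(Mul(1337, 841), -1421) = Add(1124417, -1421) = 1122996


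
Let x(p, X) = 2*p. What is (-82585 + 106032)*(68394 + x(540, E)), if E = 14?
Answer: 1628956878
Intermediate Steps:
(-82585 + 106032)*(68394 + x(540, E)) = (-82585 + 106032)*(68394 + 2*540) = 23447*(68394 + 1080) = 23447*69474 = 1628956878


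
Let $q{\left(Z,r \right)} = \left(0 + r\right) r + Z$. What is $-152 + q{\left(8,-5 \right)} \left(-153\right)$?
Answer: $-5201$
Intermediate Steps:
$q{\left(Z,r \right)} = Z + r^{2}$ ($q{\left(Z,r \right)} = r r + Z = r^{2} + Z = Z + r^{2}$)
$-152 + q{\left(8,-5 \right)} \left(-153\right) = -152 + \left(8 + \left(-5\right)^{2}\right) \left(-153\right) = -152 + \left(8 + 25\right) \left(-153\right) = -152 + 33 \left(-153\right) = -152 - 5049 = -5201$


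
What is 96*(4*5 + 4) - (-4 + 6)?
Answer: 2302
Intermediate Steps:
96*(4*5 + 4) - (-4 + 6) = 96*(20 + 4) - 1*2 = 96*24 - 2 = 2304 - 2 = 2302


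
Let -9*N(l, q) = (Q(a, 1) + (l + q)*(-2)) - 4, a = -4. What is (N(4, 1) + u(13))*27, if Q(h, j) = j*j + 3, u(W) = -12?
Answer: -294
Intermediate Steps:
Q(h, j) = 3 + j² (Q(h, j) = j² + 3 = 3 + j²)
N(l, q) = 2*l/9 + 2*q/9 (N(l, q) = -(((3 + 1²) + (l + q)*(-2)) - 4)/9 = -(((3 + 1) + (-2*l - 2*q)) - 4)/9 = -((4 + (-2*l - 2*q)) - 4)/9 = -((4 - 2*l - 2*q) - 4)/9 = -(-2*l - 2*q)/9 = 2*l/9 + 2*q/9)
(N(4, 1) + u(13))*27 = (((2/9)*4 + (2/9)*1) - 12)*27 = ((8/9 + 2/9) - 12)*27 = (10/9 - 12)*27 = -98/9*27 = -294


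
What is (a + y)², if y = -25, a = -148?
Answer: 29929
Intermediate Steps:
(a + y)² = (-148 - 25)² = (-173)² = 29929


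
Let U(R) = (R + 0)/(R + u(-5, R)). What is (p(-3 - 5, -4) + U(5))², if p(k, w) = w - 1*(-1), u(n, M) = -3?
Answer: ¼ ≈ 0.25000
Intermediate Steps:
p(k, w) = 1 + w (p(k, w) = w + 1 = 1 + w)
U(R) = R/(-3 + R) (U(R) = (R + 0)/(R - 3) = R/(-3 + R))
(p(-3 - 5, -4) + U(5))² = ((1 - 4) + 5/(-3 + 5))² = (-3 + 5/2)² = (-½)² = ¼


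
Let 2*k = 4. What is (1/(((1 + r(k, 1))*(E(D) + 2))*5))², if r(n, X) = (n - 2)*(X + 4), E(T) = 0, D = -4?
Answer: 1/100 ≈ 0.010000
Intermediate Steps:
k = 2 (k = (½)*4 = 2)
r(n, X) = (-2 + n)*(4 + X)
(1/(((1 + r(k, 1))*(E(D) + 2))*5))² = (1/(((1 + (-8 - 2*1 + 4*2 + 1*2))*(0 + 2))*5))² = (1/(((1 + (-8 - 2 + 8 + 2))*2)*5))² = (1/(((1 + 0)*2)*5))² = (1/((1*2)*5))² = (1/(2*5))² = (1/10)² = (⅒)² = 1/100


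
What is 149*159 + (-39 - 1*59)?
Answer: 23593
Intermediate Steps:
149*159 + (-39 - 1*59) = 23691 + (-39 - 59) = 23691 - 98 = 23593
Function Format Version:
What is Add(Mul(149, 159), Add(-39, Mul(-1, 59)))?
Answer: 23593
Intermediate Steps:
Add(Mul(149, 159), Add(-39, Mul(-1, 59))) = Add(23691, Add(-39, -59)) = Add(23691, -98) = 23593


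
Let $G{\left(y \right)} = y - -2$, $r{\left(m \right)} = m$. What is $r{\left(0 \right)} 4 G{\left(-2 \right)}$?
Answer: $0$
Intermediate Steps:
$G{\left(y \right)} = 2 + y$ ($G{\left(y \right)} = y + 2 = 2 + y$)
$r{\left(0 \right)} 4 G{\left(-2 \right)} = 0 \cdot 4 \left(2 - 2\right) = 0 \cdot 0 = 0$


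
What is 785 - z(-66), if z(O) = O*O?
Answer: -3571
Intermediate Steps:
z(O) = O²
785 - z(-66) = 785 - 1*(-66)² = 785 - 1*4356 = 785 - 4356 = -3571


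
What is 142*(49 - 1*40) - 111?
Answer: 1167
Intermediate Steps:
142*(49 - 1*40) - 111 = 142*(49 - 40) - 111 = 142*9 - 111 = 1278 - 111 = 1167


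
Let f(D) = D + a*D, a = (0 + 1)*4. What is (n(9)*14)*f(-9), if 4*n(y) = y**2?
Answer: -25515/2 ≈ -12758.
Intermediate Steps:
n(y) = y**2/4
a = 4 (a = 1*4 = 4)
f(D) = 5*D (f(D) = D + 4*D = 5*D)
(n(9)*14)*f(-9) = (((1/4)*9**2)*14)*(5*(-9)) = (((1/4)*81)*14)*(-45) = ((81/4)*14)*(-45) = (567/2)*(-45) = -25515/2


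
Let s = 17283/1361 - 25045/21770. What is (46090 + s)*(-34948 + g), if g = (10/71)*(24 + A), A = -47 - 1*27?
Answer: -48428632487283896/30052241 ≈ -1.6115e+9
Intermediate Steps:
A = -74 (A = -47 - 27 = -74)
g = -500/71 (g = (10/71)*(24 - 74) = (10*(1/71))*(-50) = (10/71)*(-50) = -500/71 ≈ -7.0423)
s = 68432933/5925794 (s = 17283*(1/1361) - 25045*1/21770 = 17283/1361 - 5009/4354 = 68432933/5925794 ≈ 11.548)
(46090 + s)*(-34948 + g) = (46090 + 68432933/5925794)*(-34948 - 500/71) = (273188278393/5925794)*(-2481808/71) = -48428632487283896/30052241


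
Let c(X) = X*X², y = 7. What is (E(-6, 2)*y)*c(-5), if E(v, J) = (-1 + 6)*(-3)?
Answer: 13125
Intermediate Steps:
c(X) = X³
E(v, J) = -15 (E(v, J) = 5*(-3) = -15)
(E(-6, 2)*y)*c(-5) = -15*7*(-5)³ = -105*(-125) = 13125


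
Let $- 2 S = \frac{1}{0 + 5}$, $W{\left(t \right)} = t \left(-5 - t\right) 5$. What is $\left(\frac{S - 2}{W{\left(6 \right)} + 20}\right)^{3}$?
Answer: $\frac{9261}{29791000000} \approx 3.1087 \cdot 10^{-7}$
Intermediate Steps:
$W{\left(t \right)} = 5 t \left(-5 - t\right)$
$S = - \frac{1}{10}$ ($S = - \frac{1}{2 \left(0 + 5\right)} = - \frac{1}{2 \cdot 5} = \left(- \frac{1}{2}\right) \frac{1}{5} = - \frac{1}{10} \approx -0.1$)
$\left(\frac{S - 2}{W{\left(6 \right)} + 20}\right)^{3} = \left(\frac{- \frac{1}{10} - 2}{\left(-5\right) 6 \left(5 + 6\right) + 20}\right)^{3} = \left(- \frac{21}{10 \left(\left(-5\right) 6 \cdot 11 + 20\right)}\right)^{3} = \left(- \frac{21}{10 \left(-330 + 20\right)}\right)^{3} = \left(- \frac{21}{10 \left(-310\right)}\right)^{3} = \left(\left(- \frac{21}{10}\right) \left(- \frac{1}{310}\right)\right)^{3} = \left(\frac{21}{3100}\right)^{3} = \frac{9261}{29791000000}$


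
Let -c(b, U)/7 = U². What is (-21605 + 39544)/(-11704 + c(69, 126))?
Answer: -17939/122836 ≈ -0.14604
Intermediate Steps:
c(b, U) = -7*U²
(-21605 + 39544)/(-11704 + c(69, 126)) = (-21605 + 39544)/(-11704 - 7*126²) = 17939/(-11704 - 7*15876) = 17939/(-11704 - 111132) = 17939/(-122836) = 17939*(-1/122836) = -17939/122836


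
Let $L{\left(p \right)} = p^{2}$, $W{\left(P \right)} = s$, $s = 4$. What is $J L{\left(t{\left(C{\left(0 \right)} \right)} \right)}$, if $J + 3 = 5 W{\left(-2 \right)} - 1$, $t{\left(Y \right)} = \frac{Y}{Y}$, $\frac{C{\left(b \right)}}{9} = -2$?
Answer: $16$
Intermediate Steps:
$W{\left(P \right)} = 4$
$C{\left(b \right)} = -18$ ($C{\left(b \right)} = 9 \left(-2\right) = -18$)
$t{\left(Y \right)} = 1$
$J = 16$ ($J = -3 + \left(5 \cdot 4 - 1\right) = -3 + \left(20 - 1\right) = -3 + 19 = 16$)
$J L{\left(t{\left(C{\left(0 \right)} \right)} \right)} = 16 \cdot 1^{2} = 16 \cdot 1 = 16$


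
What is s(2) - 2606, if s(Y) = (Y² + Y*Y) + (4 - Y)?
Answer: -2596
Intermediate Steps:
s(Y) = 4 - Y + 2*Y² (s(Y) = (Y² + Y²) + (4 - Y) = 2*Y² + (4 - Y) = 4 - Y + 2*Y²)
s(2) - 2606 = (4 - 1*2 + 2*2²) - 2606 = (4 - 2 + 2*4) - 2606 = (4 - 2 + 8) - 2606 = 10 - 2606 = -2596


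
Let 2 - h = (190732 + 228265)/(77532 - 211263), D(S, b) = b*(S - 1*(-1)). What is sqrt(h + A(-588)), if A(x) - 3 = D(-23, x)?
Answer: 2*sqrt(714483403517)/14859 ≈ 113.77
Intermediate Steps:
D(S, b) = b*(1 + S) (D(S, b) = b*(S + 1) = b*(1 + S))
A(x) = 3 - 22*x (A(x) = 3 + x*(1 - 23) = 3 + x*(-22) = 3 - 22*x)
h = 686459/133731 (h = 2 - (190732 + 228265)/(77532 - 211263) = 2 - 418997/(-133731) = 2 - 418997*(-1)/133731 = 2 - 1*(-418997/133731) = 2 + 418997/133731 = 686459/133731 ≈ 5.1331)
sqrt(h + A(-588)) = sqrt(686459/133731 + (3 - 22*(-588))) = sqrt(686459/133731 + (3 + 12936)) = sqrt(686459/133731 + 12939) = sqrt(1731031868/133731) = 2*sqrt(714483403517)/14859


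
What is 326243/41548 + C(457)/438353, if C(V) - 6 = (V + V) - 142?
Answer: 143041922123/18212690444 ≈ 7.8540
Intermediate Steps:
C(V) = -136 + 2*V (C(V) = 6 + ((V + V) - 142) = 6 + (2*V - 142) = 6 + (-142 + 2*V) = -136 + 2*V)
326243/41548 + C(457)/438353 = 326243/41548 + (-136 + 2*457)/438353 = 326243*(1/41548) + (-136 + 914)*(1/438353) = 326243/41548 + 778*(1/438353) = 326243/41548 + 778/438353 = 143041922123/18212690444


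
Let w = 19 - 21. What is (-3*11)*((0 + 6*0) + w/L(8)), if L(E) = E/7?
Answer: 231/4 ≈ 57.750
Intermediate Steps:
w = -2
L(E) = E/7 (L(E) = E*(⅐) = E/7)
(-3*11)*((0 + 6*0) + w/L(8)) = (-3*11)*((0 + 6*0) - 2/((⅐)*8)) = -33*((0 + 0) - 2/8/7) = -33*(0 - 2*7/8) = -33*(0 - 7/4) = -33*(-7/4) = 231/4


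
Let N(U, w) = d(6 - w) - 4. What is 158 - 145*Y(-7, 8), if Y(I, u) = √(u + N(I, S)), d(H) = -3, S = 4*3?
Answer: 13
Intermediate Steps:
S = 12
N(U, w) = -7 (N(U, w) = -3 - 4 = -7)
Y(I, u) = √(-7 + u) (Y(I, u) = √(u - 7) = √(-7 + u))
158 - 145*Y(-7, 8) = 158 - 145*√(-7 + 8) = 158 - 145*√1 = 158 - 145*1 = 158 - 145 = 13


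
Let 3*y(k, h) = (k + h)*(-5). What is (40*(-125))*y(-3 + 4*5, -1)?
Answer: 400000/3 ≈ 1.3333e+5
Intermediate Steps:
y(k, h) = -5*h/3 - 5*k/3 (y(k, h) = ((k + h)*(-5))/3 = ((h + k)*(-5))/3 = (-5*h - 5*k)/3 = -5*h/3 - 5*k/3)
(40*(-125))*y(-3 + 4*5, -1) = (40*(-125))*(-5/3*(-1) - 5*(-3 + 4*5)/3) = -5000*(5/3 - 5*(-3 + 20)/3) = -5000*(5/3 - 5/3*17) = -5000*(5/3 - 85/3) = -5000*(-80/3) = 400000/3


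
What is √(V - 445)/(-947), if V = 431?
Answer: -I*√14/947 ≈ -0.0039511*I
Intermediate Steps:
√(V - 445)/(-947) = √(431 - 445)/(-947) = √(-14)*(-1/947) = (I*√14)*(-1/947) = -I*√14/947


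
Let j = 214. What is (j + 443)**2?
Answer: 431649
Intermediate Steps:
(j + 443)**2 = (214 + 443)**2 = 657**2 = 431649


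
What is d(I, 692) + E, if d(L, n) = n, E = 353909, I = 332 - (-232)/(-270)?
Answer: 354601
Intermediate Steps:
I = 44704/135 (I = 332 - (-232)*(-1)/270 = 332 - 1*116/135 = 332 - 116/135 = 44704/135 ≈ 331.14)
d(I, 692) + E = 692 + 353909 = 354601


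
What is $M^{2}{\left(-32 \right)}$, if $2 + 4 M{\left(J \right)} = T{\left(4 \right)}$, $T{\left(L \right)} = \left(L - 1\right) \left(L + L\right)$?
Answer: $\frac{121}{4} \approx 30.25$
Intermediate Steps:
$T{\left(L \right)} = 2 L \left(-1 + L\right)$ ($T{\left(L \right)} = \left(-1 + L\right) 2 L = 2 L \left(-1 + L\right)$)
$M{\left(J \right)} = \frac{11}{2}$ ($M{\left(J \right)} = - \frac{1}{2} + \frac{2 \cdot 4 \left(-1 + 4\right)}{4} = - \frac{1}{2} + \frac{2 \cdot 4 \cdot 3}{4} = - \frac{1}{2} + \frac{1}{4} \cdot 24 = - \frac{1}{2} + 6 = \frac{11}{2}$)
$M^{2}{\left(-32 \right)} = \left(\frac{11}{2}\right)^{2} = \frac{121}{4}$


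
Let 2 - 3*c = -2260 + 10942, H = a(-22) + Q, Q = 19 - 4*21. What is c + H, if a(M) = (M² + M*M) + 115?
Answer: -5626/3 ≈ -1875.3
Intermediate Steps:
a(M) = 115 + 2*M² (a(M) = (M² + M²) + 115 = 2*M² + 115 = 115 + 2*M²)
Q = -65 (Q = 19 - 84 = -65)
H = 1018 (H = (115 + 2*(-22)²) - 65 = (115 + 2*484) - 65 = (115 + 968) - 65 = 1083 - 65 = 1018)
c = -8680/3 (c = ⅔ - (-2260 + 10942)/3 = ⅔ - ⅓*8682 = ⅔ - 2894 = -8680/3 ≈ -2893.3)
c + H = -8680/3 + 1018 = -5626/3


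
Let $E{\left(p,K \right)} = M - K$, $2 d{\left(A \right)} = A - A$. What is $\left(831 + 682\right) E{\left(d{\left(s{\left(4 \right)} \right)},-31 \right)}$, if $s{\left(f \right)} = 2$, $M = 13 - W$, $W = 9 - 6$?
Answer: $62033$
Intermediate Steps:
$W = 3$
$M = 10$ ($M = 13 - 3 = 10$)
$d{\left(A \right)} = 0$ ($d{\left(A \right)} = \frac{A - A}{2} = \frac{1}{2} \cdot 0 = 0$)
$E{\left(p,K \right)} = 10 - K$
$\left(831 + 682\right) E{\left(d{\left(s{\left(4 \right)} \right)},-31 \right)} = \left(831 + 682\right) \left(10 - -31\right) = 1513 \left(10 + 31\right) = 1513 \cdot 41 = 62033$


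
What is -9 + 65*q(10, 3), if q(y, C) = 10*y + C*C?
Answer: 7076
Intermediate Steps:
q(y, C) = C² + 10*y (q(y, C) = 10*y + C² = C² + 10*y)
-9 + 65*q(10, 3) = -9 + 65*(3² + 10*10) = -9 + 65*(9 + 100) = -9 + 65*109 = -9 + 7085 = 7076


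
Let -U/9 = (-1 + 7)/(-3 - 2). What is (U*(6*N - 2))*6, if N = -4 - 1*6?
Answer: -20088/5 ≈ -4017.6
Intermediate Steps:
N = -10 (N = -4 - 6 = -10)
U = 54/5 (U = -9*(-1 + 7)/(-3 - 2) = -54/(-5) = -54*(-1)/5 = -9*(-6/5) = 54/5 ≈ 10.800)
(U*(6*N - 2))*6 = (54*(6*(-10) - 2)/5)*6 = (54*(-60 - 2)/5)*6 = ((54/5)*(-62))*6 = -3348/5*6 = -20088/5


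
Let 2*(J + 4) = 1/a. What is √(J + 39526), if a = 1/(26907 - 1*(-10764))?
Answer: √233430/2 ≈ 241.57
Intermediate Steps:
a = 1/37671 (a = 1/(26907 + 10764) = 1/37671 ≈ 2.6546e-5)
J = 37663/2 (J = -4 + 1/(2*(1/37671)) = -4 + (½)*37671 = -4 + 37671/2 = 37663/2 ≈ 18832.)
√(J + 39526) = √(37663/2 + 39526) = √(116715/2) = √233430/2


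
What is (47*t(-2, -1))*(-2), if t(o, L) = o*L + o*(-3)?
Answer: -752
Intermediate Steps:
t(o, L) = -3*o + L*o (t(o, L) = L*o - 3*o = -3*o + L*o)
(47*t(-2, -1))*(-2) = (47*(-2*(-3 - 1)))*(-2) = (47*(-2*(-4)))*(-2) = (47*8)*(-2) = 376*(-2) = -752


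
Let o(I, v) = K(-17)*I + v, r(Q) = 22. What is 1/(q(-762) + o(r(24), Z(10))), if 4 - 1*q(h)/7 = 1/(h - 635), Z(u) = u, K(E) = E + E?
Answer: -1397/991863 ≈ -0.0014085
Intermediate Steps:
K(E) = 2*E
q(h) = 28 - 7/(-635 + h) (q(h) = 28 - 7/(h - 635) = 28 - 7/(-635 + h))
o(I, v) = v - 34*I (o(I, v) = (2*(-17))*I + v = -34*I + v = v - 34*I)
1/(q(-762) + o(r(24), Z(10))) = 1/(7*(-2541 + 4*(-762))/(-635 - 762) + (10 - 34*22)) = 1/(7*(-2541 - 3048)/(-1397) + (10 - 748)) = 1/(7*(-1/1397)*(-5589) - 738) = 1/(39123/1397 - 738) = 1/(-991863/1397) = -1397/991863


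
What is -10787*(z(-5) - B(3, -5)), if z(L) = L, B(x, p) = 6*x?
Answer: 248101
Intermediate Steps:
-10787*(z(-5) - B(3, -5)) = -10787*(-5 - 6*3) = -10787*(-5 - 1*18) = -10787*(-5 - 18) = -10787*(-23) = 248101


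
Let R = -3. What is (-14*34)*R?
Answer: 1428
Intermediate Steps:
(-14*34)*R = -14*34*(-3) = -476*(-3) = 1428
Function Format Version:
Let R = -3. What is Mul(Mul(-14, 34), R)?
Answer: 1428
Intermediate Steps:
Mul(Mul(-14, 34), R) = Mul(Mul(-14, 34), -3) = Mul(-476, -3) = 1428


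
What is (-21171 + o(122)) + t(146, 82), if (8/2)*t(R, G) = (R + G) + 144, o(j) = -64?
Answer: -21142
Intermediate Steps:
t(R, G) = 36 + G/4 + R/4 (t(R, G) = ((R + G) + 144)/4 = ((G + R) + 144)/4 = (144 + G + R)/4 = 36 + G/4 + R/4)
(-21171 + o(122)) + t(146, 82) = (-21171 - 64) + (36 + (¼)*82 + (¼)*146) = -21235 + (36 + 41/2 + 73/2) = -21235 + 93 = -21142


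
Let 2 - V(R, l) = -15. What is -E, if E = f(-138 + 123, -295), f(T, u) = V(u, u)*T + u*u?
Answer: -86770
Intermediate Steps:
V(R, l) = 17 (V(R, l) = 2 - 1*(-15) = 2 + 15 = 17)
f(T, u) = u² + 17*T (f(T, u) = 17*T + u*u = 17*T + u² = u² + 17*T)
E = 86770 (E = (-295)² + 17*(-138 + 123) = 87025 + 17*(-15) = 87025 - 255 = 86770)
-E = -1*86770 = -86770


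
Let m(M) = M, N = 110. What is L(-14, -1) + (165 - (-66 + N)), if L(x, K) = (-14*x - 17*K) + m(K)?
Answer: 333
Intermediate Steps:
L(x, K) = -16*K - 14*x (L(x, K) = (-14*x - 17*K) + K = (-17*K - 14*x) + K = -16*K - 14*x)
L(-14, -1) + (165 - (-66 + N)) = (-16*(-1) - 14*(-14)) + (165 - (-66 + 110)) = (16 + 196) + (165 - 1*44) = 212 + (165 - 44) = 212 + 121 = 333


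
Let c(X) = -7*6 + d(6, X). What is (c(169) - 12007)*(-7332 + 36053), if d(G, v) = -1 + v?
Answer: -341234201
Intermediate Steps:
c(X) = -43 + X (c(X) = -7*6 + (-1 + X) = -42 + (-1 + X) = -43 + X)
(c(169) - 12007)*(-7332 + 36053) = ((-43 + 169) - 12007)*(-7332 + 36053) = (126 - 12007)*28721 = -11881*28721 = -341234201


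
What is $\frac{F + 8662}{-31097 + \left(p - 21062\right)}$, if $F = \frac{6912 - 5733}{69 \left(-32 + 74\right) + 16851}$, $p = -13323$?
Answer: $- \frac{57022339}{431068006} \approx -0.13228$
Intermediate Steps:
$F = \frac{393}{6583}$ ($F = \frac{1179}{69 \cdot 42 + 16851} = \frac{1179}{2898 + 16851} = \frac{1179}{19749} = 1179 \cdot \frac{1}{19749} = \frac{393}{6583} \approx 0.059699$)
$\frac{F + 8662}{-31097 + \left(p - 21062\right)} = \frac{\frac{393}{6583} + 8662}{-31097 - 34385} = \frac{57022339}{6583 \left(-31097 - 34385\right)} = \frac{57022339}{6583 \left(-65482\right)} = \frac{57022339}{6583} \left(- \frac{1}{65482}\right) = - \frac{57022339}{431068006}$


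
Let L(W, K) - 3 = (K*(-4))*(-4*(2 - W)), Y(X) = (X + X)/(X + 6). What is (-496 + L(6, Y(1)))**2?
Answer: 12809241/49 ≈ 2.6141e+5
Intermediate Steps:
Y(X) = 2*X/(6 + X) (Y(X) = (2*X)/(6 + X) = 2*X/(6 + X))
L(W, K) = 3 - 4*K*(-8 + 4*W) (L(W, K) = 3 + (K*(-4))*(-4*(2 - W)) = 3 + (-4*K)*(-8 + 4*W) = 3 - 4*K*(-8 + 4*W))
(-496 + L(6, Y(1)))**2 = (-496 + (3 + 32*(2*1/(6 + 1)) - 16*2*1/(6 + 1)*6))**2 = (-496 + (3 + 32*(2*1/7) - 16*2*1/7*6))**2 = (-496 + (3 + 32*(2*1*(1/7)) - 16*2*1*(1/7)*6))**2 = (-496 + (3 + 32*(2/7) - 16*2/7*6))**2 = (-496 + (3 + 64/7 - 192/7))**2 = (-496 - 107/7)**2 = (-3579/7)**2 = 12809241/49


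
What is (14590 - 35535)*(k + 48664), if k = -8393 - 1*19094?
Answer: -443552265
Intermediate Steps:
k = -27487 (k = -8393 - 19094 = -27487)
(14590 - 35535)*(k + 48664) = (14590 - 35535)*(-27487 + 48664) = -20945*21177 = -443552265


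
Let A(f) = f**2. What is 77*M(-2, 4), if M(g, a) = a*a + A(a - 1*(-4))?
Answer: 6160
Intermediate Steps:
M(g, a) = a**2 + (4 + a)**2 (M(g, a) = a*a + (a - 1*(-4))**2 = a**2 + (a + 4)**2 = a**2 + (4 + a)**2)
77*M(-2, 4) = 77*(4**2 + (4 + 4)**2) = 77*(16 + 8**2) = 77*(16 + 64) = 77*80 = 6160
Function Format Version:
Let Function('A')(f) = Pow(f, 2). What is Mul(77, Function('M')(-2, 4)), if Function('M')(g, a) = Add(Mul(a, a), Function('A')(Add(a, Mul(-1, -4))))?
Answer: 6160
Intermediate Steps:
Function('M')(g, a) = Add(Pow(a, 2), Pow(Add(4, a), 2)) (Function('M')(g, a) = Add(Mul(a, a), Pow(Add(a, Mul(-1, -4)), 2)) = Add(Pow(a, 2), Pow(Add(a, 4), 2)) = Add(Pow(a, 2), Pow(Add(4, a), 2)))
Mul(77, Function('M')(-2, 4)) = Mul(77, Add(Pow(4, 2), Pow(Add(4, 4), 2))) = Mul(77, Add(16, Pow(8, 2))) = Mul(77, Add(16, 64)) = Mul(77, 80) = 6160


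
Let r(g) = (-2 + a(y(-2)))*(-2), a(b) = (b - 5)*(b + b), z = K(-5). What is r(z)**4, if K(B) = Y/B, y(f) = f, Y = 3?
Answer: 7311616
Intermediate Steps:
K(B) = 3/B
z = -3/5 (z = 3/(-5) = 3*(-1/5) = -3/5 ≈ -0.60000)
a(b) = 2*b*(-5 + b) (a(b) = (-5 + b)*(2*b) = 2*b*(-5 + b))
r(g) = -52 (r(g) = (-2 + 2*(-2)*(-5 - 2))*(-2) = (-2 + 2*(-2)*(-7))*(-2) = (-2 + 28)*(-2) = 26*(-2) = -52)
r(z)**4 = (-52)**4 = 7311616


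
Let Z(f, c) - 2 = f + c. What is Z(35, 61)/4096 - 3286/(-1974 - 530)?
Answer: 856553/641024 ≈ 1.3362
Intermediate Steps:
Z(f, c) = 2 + c + f (Z(f, c) = 2 + (f + c) = 2 + (c + f) = 2 + c + f)
Z(35, 61)/4096 - 3286/(-1974 - 530) = (2 + 61 + 35)/4096 - 3286/(-1974 - 530) = 98*(1/4096) - 3286/(-2504) = 49/2048 - 3286*(-1/2504) = 49/2048 + 1643/1252 = 856553/641024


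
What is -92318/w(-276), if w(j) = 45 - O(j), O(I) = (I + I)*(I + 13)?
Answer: 92318/145131 ≈ 0.63610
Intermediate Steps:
O(I) = 2*I*(13 + I) (O(I) = (2*I)*(13 + I) = 2*I*(13 + I))
w(j) = 45 - 2*j*(13 + j)
-92318/w(-276) = -92318/(45 - 2*(-276)*(13 - 276)) = -92318/(45 - 2*(-276)*(-263)) = -92318/(45 - 145176) = -92318/(-145131) = -92318*(-1/145131) = 92318/145131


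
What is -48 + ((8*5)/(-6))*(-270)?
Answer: 1752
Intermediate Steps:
-48 + ((8*5)/(-6))*(-270) = -48 + (40*(-⅙))*(-270) = -48 - 20/3*(-270) = -48 + 1800 = 1752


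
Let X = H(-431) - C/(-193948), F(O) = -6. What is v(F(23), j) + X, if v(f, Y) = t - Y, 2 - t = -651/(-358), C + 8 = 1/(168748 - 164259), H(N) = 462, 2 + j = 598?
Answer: -20854703741471/155843230388 ≈ -133.82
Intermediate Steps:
j = 596 (j = -2 + 598 = 596)
C = -35911/4489 (C = -8 + 1/(168748 - 164259) = -8 + 1/4489 = -35911/4489 ≈ -7.9998)
X = 402232212353/870632572 (X = 462 - (-35911)/(4489*(-193948)) = 462 - (-35911)*(-1)/(4489*193948) = 462 - 1*35911/870632572 = 462 - 35911/870632572 = 402232212353/870632572 ≈ 462.00)
t = 65/358 (t = 2 - (-651)/(-358) = 2 - (-651)*(-1)/358 = 2 - 1*651/358 = 2 - 651/358 = 65/358 ≈ 0.18156)
v(f, Y) = 65/358 - Y
v(F(23), j) + X = (65/358 - 1*596) + 402232212353/870632572 = (65/358 - 596) + 402232212353/870632572 = -213303/358 + 402232212353/870632572 = -20854703741471/155843230388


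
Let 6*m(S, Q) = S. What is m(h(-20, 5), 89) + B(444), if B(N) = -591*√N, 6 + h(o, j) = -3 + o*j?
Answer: -109/6 - 1182*√111 ≈ -12471.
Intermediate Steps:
h(o, j) = -9 + j*o (h(o, j) = -6 + (-3 + o*j) = -6 + (-3 + j*o) = -9 + j*o)
m(S, Q) = S/6
m(h(-20, 5), 89) + B(444) = (-9 + 5*(-20))/6 - 1182*√111 = (-9 - 100)/6 - 1182*√111 = (⅙)*(-109) - 1182*√111 = -109/6 - 1182*√111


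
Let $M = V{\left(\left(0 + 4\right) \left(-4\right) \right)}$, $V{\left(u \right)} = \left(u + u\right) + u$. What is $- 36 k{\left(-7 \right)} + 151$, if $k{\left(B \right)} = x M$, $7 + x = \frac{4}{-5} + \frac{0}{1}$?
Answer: $- \frac{66637}{5} \approx -13327.0$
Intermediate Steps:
$x = - \frac{39}{5}$ ($x = -7 + \left(\frac{4}{-5} + \frac{0}{1}\right) = -7 + \left(4 \left(- \frac{1}{5}\right) + 0 \cdot 1\right) = -7 + \left(- \frac{4}{5} + 0\right) = -7 - \frac{4}{5} = - \frac{39}{5} \approx -7.8$)
$V{\left(u \right)} = 3 u$ ($V{\left(u \right)} = 2 u + u = 3 u$)
$M = -48$ ($M = 3 \left(0 + 4\right) \left(-4\right) = 3 \cdot 4 \left(-4\right) = 3 \left(-16\right) = -48$)
$k{\left(B \right)} = \frac{1872}{5}$ ($k{\left(B \right)} = \left(- \frac{39}{5}\right) \left(-48\right) = \frac{1872}{5}$)
$- 36 k{\left(-7 \right)} + 151 = \left(-36\right) \frac{1872}{5} + 151 = - \frac{67392}{5} + 151 = - \frac{66637}{5}$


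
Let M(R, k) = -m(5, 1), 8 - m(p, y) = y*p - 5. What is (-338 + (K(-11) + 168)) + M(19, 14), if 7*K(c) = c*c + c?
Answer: -1136/7 ≈ -162.29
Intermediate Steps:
m(p, y) = 13 - p*y (m(p, y) = 8 - (y*p - 5) = 8 - (p*y - 5) = 8 - (-5 + p*y) = 8 + (5 - p*y) = 13 - p*y)
K(c) = c/7 + c**2/7 (K(c) = (c*c + c)/7 = (c**2 + c)/7 = (c + c**2)/7 = c/7 + c**2/7)
M(R, k) = -8 (M(R, k) = -(13 - 1*5*1) = -(13 - 5) = -1*8 = -8)
(-338 + (K(-11) + 168)) + M(19, 14) = (-338 + ((1/7)*(-11)*(1 - 11) + 168)) - 8 = (-338 + ((1/7)*(-11)*(-10) + 168)) - 8 = (-338 + (110/7 + 168)) - 8 = (-338 + 1286/7) - 8 = -1080/7 - 8 = -1136/7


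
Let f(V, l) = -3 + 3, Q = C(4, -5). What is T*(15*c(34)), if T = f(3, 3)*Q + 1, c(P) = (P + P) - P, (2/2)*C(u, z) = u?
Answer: 510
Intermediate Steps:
C(u, z) = u
Q = 4
f(V, l) = 0
c(P) = P (c(P) = 2*P - P = P)
T = 1 (T = 0*4 + 1 = 0 + 1 = 1)
T*(15*c(34)) = 1*(15*34) = 1*510 = 510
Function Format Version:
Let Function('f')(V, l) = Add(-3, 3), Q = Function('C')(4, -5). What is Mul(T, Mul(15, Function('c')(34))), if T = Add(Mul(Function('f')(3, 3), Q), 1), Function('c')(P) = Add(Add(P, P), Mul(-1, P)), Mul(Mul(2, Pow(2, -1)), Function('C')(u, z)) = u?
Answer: 510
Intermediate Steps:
Function('C')(u, z) = u
Q = 4
Function('f')(V, l) = 0
Function('c')(P) = P (Function('c')(P) = Add(Mul(2, P), Mul(-1, P)) = P)
T = 1 (T = Add(Mul(0, 4), 1) = Add(0, 1) = 1)
Mul(T, Mul(15, Function('c')(34))) = Mul(1, Mul(15, 34)) = Mul(1, 510) = 510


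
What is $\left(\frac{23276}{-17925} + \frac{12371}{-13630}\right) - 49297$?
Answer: $- \frac{2408934224761}{48863550} \approx -49299.0$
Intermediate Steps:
$\left(\frac{23276}{-17925} + \frac{12371}{-13630}\right) - 49297 = \left(23276 \left(- \frac{1}{17925}\right) + 12371 \left(- \frac{1}{13630}\right)\right) - 49297 = \left(- \frac{23276}{17925} - \frac{12371}{13630}\right) - 49297 = - \frac{107800411}{48863550} - 49297 = - \frac{2408934224761}{48863550}$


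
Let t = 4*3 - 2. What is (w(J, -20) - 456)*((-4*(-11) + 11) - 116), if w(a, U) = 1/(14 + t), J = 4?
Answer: 667523/24 ≈ 27813.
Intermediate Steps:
t = 10 (t = 12 - 2 = 10)
w(a, U) = 1/24 (w(a, U) = 1/(14 + 10) = 1/24)
(w(J, -20) - 456)*((-4*(-11) + 11) - 116) = (1/24 - 456)*((-4*(-11) + 11) - 116) = -10943*((44 + 11) - 116)/24 = -10943*(55 - 116)/24 = -10943/24*(-61) = 667523/24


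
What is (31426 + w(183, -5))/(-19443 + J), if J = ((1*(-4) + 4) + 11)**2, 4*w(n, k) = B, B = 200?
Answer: -15738/9661 ≈ -1.6290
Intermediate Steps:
w(n, k) = 50 (w(n, k) = (1/4)*200 = 50)
J = 121 (J = ((-4 + 4) + 11)**2 = (0 + 11)**2 = 11**2 = 121)
(31426 + w(183, -5))/(-19443 + J) = (31426 + 50)/(-19443 + 121) = 31476/(-19322) = 31476*(-1/19322) = -15738/9661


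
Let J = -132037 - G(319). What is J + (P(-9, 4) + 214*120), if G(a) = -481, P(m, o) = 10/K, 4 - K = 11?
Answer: -741142/7 ≈ -1.0588e+5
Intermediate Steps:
K = -7 (K = 4 - 1*11 = 4 - 11 = -7)
P(m, o) = -10/7 (P(m, o) = 10/(-7) = 10*(-1/7) = -10/7)
J = -131556 (J = -132037 - 1*(-481) = -132037 + 481 = -131556)
J + (P(-9, 4) + 214*120) = -131556 + (-10/7 + 214*120) = -131556 + (-10/7 + 25680) = -131556 + 179750/7 = -741142/7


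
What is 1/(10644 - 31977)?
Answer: -1/21333 ≈ -4.6876e-5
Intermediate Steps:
1/(10644 - 31977) = 1/(-21333) = -1/21333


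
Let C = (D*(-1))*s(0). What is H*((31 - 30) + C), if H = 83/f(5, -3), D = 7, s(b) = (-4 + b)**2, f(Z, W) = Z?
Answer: -9213/5 ≈ -1842.6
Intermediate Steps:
H = 83/5 ≈ 16.600
C = -112 (C = (7*(-1))*(-4 + 0)**2 = -7*(-4)**2 = -7*16 = -112)
H*((31 - 30) + C) = 83*((31 - 30) - 112)/5 = 83*(1 - 112)/5 = (83/5)*(-111) = -9213/5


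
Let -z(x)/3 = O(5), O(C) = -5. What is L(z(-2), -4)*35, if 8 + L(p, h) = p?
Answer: 245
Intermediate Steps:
z(x) = 15 (z(x) = -3*(-5) = 15)
L(p, h) = -8 + p
L(z(-2), -4)*35 = (-8 + 15)*35 = 7*35 = 245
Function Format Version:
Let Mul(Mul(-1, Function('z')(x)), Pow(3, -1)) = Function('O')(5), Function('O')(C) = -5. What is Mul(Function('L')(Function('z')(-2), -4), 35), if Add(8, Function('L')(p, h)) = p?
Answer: 245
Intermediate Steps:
Function('z')(x) = 15 (Function('z')(x) = Mul(-3, -5) = 15)
Function('L')(p, h) = Add(-8, p)
Mul(Function('L')(Function('z')(-2), -4), 35) = Mul(Add(-8, 15), 35) = Mul(7, 35) = 245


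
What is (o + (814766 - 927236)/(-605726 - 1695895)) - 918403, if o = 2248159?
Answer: 1020198148982/767207 ≈ 1.3298e+6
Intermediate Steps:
(o + (814766 - 927236)/(-605726 - 1695895)) - 918403 = (2248159 + (814766 - 927236)/(-605726 - 1695895)) - 918403 = (2248159 - 112470/(-2301621)) - 918403 = (2248159 - 112470*(-1/2301621)) - 918403 = (2248159 + 37490/767207) - 918403 = 1724803359403/767207 - 918403 = 1020198148982/767207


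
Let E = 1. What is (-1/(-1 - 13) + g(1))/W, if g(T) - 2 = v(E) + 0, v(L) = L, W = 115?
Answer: 43/1610 ≈ 0.026708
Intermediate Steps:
g(T) = 3 (g(T) = 2 + (1 + 0) = 2 + 1 = 3)
(-1/(-1 - 13) + g(1))/W = (-1/(-1 - 13) + 3)/115 = (-1/(-14) + 3)*(1/115) = (-1*(-1/14) + 3)*(1/115) = (1/14 + 3)*(1/115) = (43/14)*(1/115) = 43/1610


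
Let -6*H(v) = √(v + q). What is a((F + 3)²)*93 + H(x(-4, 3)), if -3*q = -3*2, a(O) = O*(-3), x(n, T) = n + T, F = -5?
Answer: -6697/6 ≈ -1116.2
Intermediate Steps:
x(n, T) = T + n
a(O) = -3*O
q = 2 (q = -(-1)*2 = -⅓*(-6) = 2)
H(v) = -√(2 + v)/6 (H(v) = -√(v + 2)/6 = -√(2 + v)/6)
a((F + 3)²)*93 + H(x(-4, 3)) = -3*(-5 + 3)²*93 - √(2 + (3 - 4))/6 = -3*(-2)²*93 - √(2 - 1)/6 = -3*4*93 - √1/6 = -12*93 - ⅙*1 = -1116 - ⅙ = -6697/6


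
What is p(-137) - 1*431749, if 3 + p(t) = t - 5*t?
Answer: -431204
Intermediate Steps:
p(t) = -3 - 4*t (p(t) = -3 + (t - 5*t) = -3 - 4*t)
p(-137) - 1*431749 = (-3 - 4*(-137)) - 1*431749 = (-3 + 548) - 431749 = 545 - 431749 = -431204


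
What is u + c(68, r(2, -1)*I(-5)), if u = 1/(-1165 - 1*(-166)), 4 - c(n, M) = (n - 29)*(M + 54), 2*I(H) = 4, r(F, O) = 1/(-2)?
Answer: -2060938/999 ≈ -2063.0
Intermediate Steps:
r(F, O) = -½ (r(F, O) = 1*(-½) = -½)
I(H) = 2 (I(H) = (½)*4 = 2)
c(n, M) = 4 - (-29 + n)*(54 + M) (c(n, M) = 4 - (n - 29)*(M + 54) = 4 - (-29 + n)*(54 + M))
u = -1/999 (u = 1/(-1165 + 166) = 1/(-999) = -1/999 ≈ -0.0010010)
u + c(68, r(2, -1)*I(-5)) = -1/999 + (1570 - 54*68 + 29*(-½*2) - 1*(-½*2)*68) = -1/999 + (1570 - 3672 + 29*(-1) - 1*(-1)*68) = -1/999 + (1570 - 3672 - 29 + 68) = -1/999 - 2063 = -2060938/999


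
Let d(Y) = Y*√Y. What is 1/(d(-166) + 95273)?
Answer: 95273/9081518825 + 166*I*√166/9081518825 ≈ 1.0491e-5 + 2.3551e-7*I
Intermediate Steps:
d(Y) = Y^(3/2)
1/(d(-166) + 95273) = 1/((-166)^(3/2) + 95273) = 1/(-166*I*√166 + 95273) = 1/(95273 - 166*I*√166)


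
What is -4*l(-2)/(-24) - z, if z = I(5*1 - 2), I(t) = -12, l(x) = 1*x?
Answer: 35/3 ≈ 11.667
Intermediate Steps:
l(x) = x
z = -12
-4*l(-2)/(-24) - z = -4*(-2)/(-24) - 1*(-12) = 8*(-1/24) + 12 = -⅓ + 12 = 35/3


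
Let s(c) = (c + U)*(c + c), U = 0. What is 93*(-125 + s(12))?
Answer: 15159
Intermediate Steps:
s(c) = 2*c**2 (s(c) = (c + 0)*(c + c) = c*(2*c) = 2*c**2)
93*(-125 + s(12)) = 93*(-125 + 2*12**2) = 93*(-125 + 2*144) = 93*(-125 + 288) = 93*163 = 15159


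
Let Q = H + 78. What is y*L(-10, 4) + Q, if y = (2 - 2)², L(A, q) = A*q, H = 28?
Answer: 106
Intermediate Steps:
y = 0 (y = 0² = 0)
Q = 106 (Q = 28 + 78 = 106)
y*L(-10, 4) + Q = 0*(-10*4) + 106 = 0*(-40) + 106 = 0 + 106 = 106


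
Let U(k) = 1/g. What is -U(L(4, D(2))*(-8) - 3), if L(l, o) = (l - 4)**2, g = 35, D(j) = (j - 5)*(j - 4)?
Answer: -1/35 ≈ -0.028571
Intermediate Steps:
D(j) = (-5 + j)*(-4 + j)
L(l, o) = (-4 + l)**2
U(k) = 1/35
-U(L(4, D(2))*(-8) - 3) = -1*1/35 = -1/35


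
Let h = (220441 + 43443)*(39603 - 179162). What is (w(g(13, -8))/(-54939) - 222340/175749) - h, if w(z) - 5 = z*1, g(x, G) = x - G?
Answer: 118528630204596547594/3218491437 ≈ 3.6827e+10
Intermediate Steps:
w(z) = 5 + z (w(z) = 5 + z*1 = 5 + z)
h = -36827387156 (h = 263884*(-139559) = -36827387156)
(w(g(13, -8))/(-54939) - 222340/175749) - h = ((5 + (13 - 1*(-8)))/(-54939) - 222340/175749) - 1*(-36827387156) = ((5 + (13 + 8))*(-1/54939) - 222340*1/175749) + 36827387156 = ((5 + 21)*(-1/54939) - 222340/175749) + 36827387156 = (26*(-1/54939) - 222340/175749) + 36827387156 = (-26/54939 - 222340/175749) + 36827387156 = -4073235578/3218491437 + 36827387156 = 118528630204596547594/3218491437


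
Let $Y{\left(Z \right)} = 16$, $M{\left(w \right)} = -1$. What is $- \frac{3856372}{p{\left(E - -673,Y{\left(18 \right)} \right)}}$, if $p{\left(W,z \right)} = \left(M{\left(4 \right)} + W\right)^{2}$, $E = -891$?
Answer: $- \frac{3856372}{47961} \approx -80.406$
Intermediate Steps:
$p{\left(W,z \right)} = \left(-1 + W\right)^{2}$
$- \frac{3856372}{p{\left(E - -673,Y{\left(18 \right)} \right)}} = - \frac{3856372}{\left(-1 - 218\right)^{2}} = - \frac{3856372}{\left(-219\right)^{2}} = - \frac{3856372}{47961}$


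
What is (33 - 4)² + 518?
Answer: 1359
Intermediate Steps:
(33 - 4)² + 518 = 29² + 518 = 841 + 518 = 1359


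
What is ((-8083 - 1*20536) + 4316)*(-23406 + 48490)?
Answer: -609616452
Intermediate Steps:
((-8083 - 1*20536) + 4316)*(-23406 + 48490) = ((-8083 - 20536) + 4316)*25084 = (-28619 + 4316)*25084 = -24303*25084 = -609616452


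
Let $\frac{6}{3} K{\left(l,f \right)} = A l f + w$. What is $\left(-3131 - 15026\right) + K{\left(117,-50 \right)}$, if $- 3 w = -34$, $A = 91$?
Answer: $- \frac{852979}{3} \approx -2.8433 \cdot 10^{5}$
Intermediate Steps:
$w = \frac{34}{3}$ ($w = \left(- \frac{1}{3}\right) \left(-34\right) = \frac{34}{3} \approx 11.333$)
$K{\left(l,f \right)} = \frac{17}{3} + \frac{91 f l}{2}$ ($K{\left(l,f \right)} = \frac{91 l f + \frac{34}{3}}{2} = \frac{91 f l + \frac{34}{3}}{2} = \frac{\frac{34}{3} + 91 f l}{2} = \frac{17}{3} + \frac{91 f l}{2}$)
$\left(-3131 - 15026\right) + K{\left(117,-50 \right)} = \left(-3131 - 15026\right) + \left(\frac{17}{3} + \frac{91}{2} \left(-50\right) 117\right) = -18157 + \left(\frac{17}{3} - 266175\right) = -18157 - \frac{798508}{3} = - \frac{852979}{3}$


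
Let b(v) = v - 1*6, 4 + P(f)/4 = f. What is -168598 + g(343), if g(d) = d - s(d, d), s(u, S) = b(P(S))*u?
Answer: -631305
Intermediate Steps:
P(f) = -16 + 4*f
b(v) = -6 + v (b(v) = v - 6 = -6 + v)
s(u, S) = u*(-22 + 4*S) (s(u, S) = (-6 + (-16 + 4*S))*u = (-22 + 4*S)*u = u*(-22 + 4*S))
g(d) = d - 2*d*(-11 + 2*d)
-168598 + g(343) = -168598 + 343*(23 - 4*343) = -168598 + 343*(23 - 1372) = -168598 + 343*(-1349) = -168598 - 462707 = -631305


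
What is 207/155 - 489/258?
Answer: -7463/13330 ≈ -0.55986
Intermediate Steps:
207/155 - 489/258 = 207*(1/155) - 489*1/258 = 207/155 - 163/86 = -7463/13330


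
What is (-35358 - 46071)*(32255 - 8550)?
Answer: -1930274445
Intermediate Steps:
(-35358 - 46071)*(32255 - 8550) = -81429*23705 = -1930274445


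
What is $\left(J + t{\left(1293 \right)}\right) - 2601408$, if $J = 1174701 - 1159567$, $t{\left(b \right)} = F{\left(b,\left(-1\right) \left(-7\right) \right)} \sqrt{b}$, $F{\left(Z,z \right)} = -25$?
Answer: $-2586274 - 25 \sqrt{1293} \approx -2.5872 \cdot 10^{6}$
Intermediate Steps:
$t{\left(b \right)} = - 25 \sqrt{b}$
$J = 15134$ ($J = 1174701 - 1159567 = 15134$)
$\left(J + t{\left(1293 \right)}\right) - 2601408 = \left(15134 - 25 \sqrt{1293}\right) - 2601408 = -2586274 - 25 \sqrt{1293}$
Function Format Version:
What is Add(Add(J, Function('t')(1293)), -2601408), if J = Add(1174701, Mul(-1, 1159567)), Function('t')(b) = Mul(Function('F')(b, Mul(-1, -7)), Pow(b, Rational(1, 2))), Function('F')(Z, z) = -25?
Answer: Add(-2586274, Mul(-25, Pow(1293, Rational(1, 2)))) ≈ -2.5872e+6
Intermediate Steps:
Function('t')(b) = Mul(-25, Pow(b, Rational(1, 2)))
J = 15134 (J = Add(1174701, -1159567) = 15134)
Add(Add(J, Function('t')(1293)), -2601408) = Add(Add(15134, Mul(-25, Pow(1293, Rational(1, 2)))), -2601408) = Add(-2586274, Mul(-25, Pow(1293, Rational(1, 2))))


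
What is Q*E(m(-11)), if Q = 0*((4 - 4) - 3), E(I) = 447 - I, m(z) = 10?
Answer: 0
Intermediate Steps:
Q = 0 (Q = 0*(0 - 3) = 0*(-3) = 0)
Q*E(m(-11)) = 0*(447 - 1*10) = 0*(447 - 10) = 0*437 = 0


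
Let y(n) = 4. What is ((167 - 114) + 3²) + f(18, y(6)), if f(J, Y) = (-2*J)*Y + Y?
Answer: -78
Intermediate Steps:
f(J, Y) = Y - 2*J*Y (f(J, Y) = -2*J*Y + Y = Y - 2*J*Y)
((167 - 114) + 3²) + f(18, y(6)) = ((167 - 114) + 3²) + 4*(1 - 2*18) = (53 + 9) + 4*(1 - 36) = 62 + 4*(-35) = 62 - 140 = -78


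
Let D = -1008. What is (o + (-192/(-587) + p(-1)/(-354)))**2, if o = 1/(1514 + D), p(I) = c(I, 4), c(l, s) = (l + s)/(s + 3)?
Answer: 404365767887104/3761987499811849 ≈ 0.10749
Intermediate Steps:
c(l, s) = (l + s)/(3 + s)
p(I) = 4/7 + I/7 (p(I) = (I + 4)/(3 + 4) = (4 + I)/7 = 4/7 + I/7)
o = 1/506 (o = 1/(1514 - 1008) = 1/506 ≈ 0.0019763)
(o + (-192/(-587) + p(-1)/(-354)))**2 = (1/506 + (-192/(-587) + (4/7 + (1/7)*(-1))/(-354)))**2 = (1/506 + (-192*(-1/587) + (4/7 - 1/7)*(-1/354)))**2 = (1/506 + (192/587 + (3/7)*(-1/354)))**2 = (1/506 + (192/587 - 1/826))**2 = (1/506 + 158005/484862)**2 = (20108848/61335043)**2 = 404365767887104/3761987499811849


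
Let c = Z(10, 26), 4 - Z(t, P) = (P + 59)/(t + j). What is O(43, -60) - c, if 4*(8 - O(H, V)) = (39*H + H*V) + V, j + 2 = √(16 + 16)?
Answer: 266 - 85*√2/8 ≈ 250.97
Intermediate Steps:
j = -2 + 4*√2 (j = -2 + √(16 + 16) = -2 + √32 = -2 + 4*√2 ≈ 3.6569)
O(H, V) = 8 - 39*H/4 - V/4 - H*V/4 (O(H, V) = 8 - ((39*H + H*V) + V)/4 = 8 - (V + 39*H + H*V)/4 = 8 + (-39*H/4 - V/4 - H*V/4) = 8 - 39*H/4 - V/4 - H*V/4)
Z(t, P) = 4 - (59 + P)/(-2 + t + 4*√2) (Z(t, P) = 4 - (P + 59)/(t + (-2 + 4*√2)) = 4 - (59 + P)/(-2 + t + 4*√2))
c = (-53 + 16*√2)/(8 + 4*√2) (c = (-67 - 1*26 + 4*10 + 16*√2)/(-2 + 10 + 4*√2) = (-67 - 26 + 40 + 16*√2)/(8 + 4*√2) = (-53 + 16*√2)/(8 + 4*√2) ≈ -2.2240)
O(43, -60) - c = (8 - 39/4*43 - ¼*(-60) - ¼*43*(-60)) - (-69/4 + 85*√2/8) = (8 - 1677/4 + 15 + 645) + (69/4 - 85*√2/8) = 995/4 + (69/4 - 85*√2/8) = 266 - 85*√2/8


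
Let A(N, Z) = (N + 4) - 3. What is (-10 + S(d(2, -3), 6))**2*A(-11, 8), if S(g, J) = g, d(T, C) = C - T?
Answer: -2250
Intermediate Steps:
A(N, Z) = 1 + N (A(N, Z) = (4 + N) - 3 = 1 + N)
(-10 + S(d(2, -3), 6))**2*A(-11, 8) = (-10 + (-3 - 1*2))**2*(1 - 11) = (-10 + (-3 - 2))**2*(-10) = (-10 - 5)**2*(-10) = (-15)**2*(-10) = 225*(-10) = -2250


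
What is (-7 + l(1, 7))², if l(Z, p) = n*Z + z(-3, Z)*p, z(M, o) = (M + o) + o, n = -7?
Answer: 441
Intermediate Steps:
z(M, o) = M + 2*o
l(Z, p) = -7*Z + p*(-3 + 2*Z) (l(Z, p) = -7*Z + (-3 + 2*Z)*p = -7*Z + p*(-3 + 2*Z))
(-7 + l(1, 7))² = (-7 + (-7*1 + 7*(-3 + 2*1)))² = (-7 + (-7 + 7*(-3 + 2)))² = (-7 + (-7 + 7*(-1)))² = (-7 + (-7 - 7))² = (-7 - 14)² = (-21)² = 441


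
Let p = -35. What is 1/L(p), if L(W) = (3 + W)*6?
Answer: -1/192 ≈ -0.0052083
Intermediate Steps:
L(W) = 18 + 6*W
1/L(p) = 1/(18 + 6*(-35)) = 1/(18 - 210) = 1/(-192) = -1/192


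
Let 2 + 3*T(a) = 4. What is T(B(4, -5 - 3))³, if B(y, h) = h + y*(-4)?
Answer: 8/27 ≈ 0.29630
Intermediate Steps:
B(y, h) = h - 4*y
T(a) = ⅔ (T(a) = -⅔ + (⅓)*4 = -⅔ + 4/3 = ⅔)
T(B(4, -5 - 3))³ = (⅔)³ = 8/27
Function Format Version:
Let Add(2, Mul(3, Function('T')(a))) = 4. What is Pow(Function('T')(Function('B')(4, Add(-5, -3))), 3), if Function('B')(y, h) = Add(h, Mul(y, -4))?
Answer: Rational(8, 27) ≈ 0.29630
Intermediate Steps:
Function('B')(y, h) = Add(h, Mul(-4, y))
Function('T')(a) = Rational(2, 3) (Function('T')(a) = Add(Rational(-2, 3), Mul(Rational(1, 3), 4)) = Add(Rational(-2, 3), Rational(4, 3)) = Rational(2, 3))
Pow(Function('T')(Function('B')(4, Add(-5, -3))), 3) = Pow(Rational(2, 3), 3) = Rational(8, 27)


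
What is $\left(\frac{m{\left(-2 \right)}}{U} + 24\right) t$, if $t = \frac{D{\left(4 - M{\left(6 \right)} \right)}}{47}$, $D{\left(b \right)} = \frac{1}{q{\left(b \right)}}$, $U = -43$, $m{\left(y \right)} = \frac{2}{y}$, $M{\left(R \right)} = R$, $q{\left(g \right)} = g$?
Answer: $- \frac{1033}{4042} \approx -0.25557$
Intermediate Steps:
$D{\left(b \right)} = \frac{1}{b}$
$t = - \frac{1}{94}$ ($t = \frac{1}{\left(4 - 6\right) 47} = \frac{1}{4 - 6} \cdot \frac{1}{47} = \frac{1}{-2} \cdot \frac{1}{47} = \left(- \frac{1}{2}\right) \frac{1}{47} = - \frac{1}{94} \approx -0.010638$)
$\left(\frac{m{\left(-2 \right)}}{U} + 24\right) t = \left(\frac{2 \frac{1}{-2}}{-43} + 24\right) \left(- \frac{1}{94}\right) = \left(2 \left(- \frac{1}{2}\right) \left(- \frac{1}{43}\right) + 24\right) \left(- \frac{1}{94}\right) = \left(\left(-1\right) \left(- \frac{1}{43}\right) + 24\right) \left(- \frac{1}{94}\right) = \left(\frac{1}{43} + 24\right) \left(- \frac{1}{94}\right) = \frac{1033}{43} \left(- \frac{1}{94}\right) = - \frac{1033}{4042}$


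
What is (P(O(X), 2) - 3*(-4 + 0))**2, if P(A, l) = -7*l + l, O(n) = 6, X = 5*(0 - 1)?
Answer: 0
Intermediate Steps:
X = -5 (X = 5*(-1) = -5)
P(A, l) = -6*l
(P(O(X), 2) - 3*(-4 + 0))**2 = (-6*2 - 3*(-4 + 0))**2 = (-12 - 3*(-4))**2 = (-12 + 12)**2 = 0**2 = 0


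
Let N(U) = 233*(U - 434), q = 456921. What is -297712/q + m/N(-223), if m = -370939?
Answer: 13768418683/7771769289 ≈ 1.7716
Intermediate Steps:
N(U) = -101122 + 233*U (N(U) = 233*(-434 + U) = -101122 + 233*U)
-297712/q + m/N(-223) = -297712/456921 - 370939/(-101122 + 233*(-223)) = -297712*1/456921 - 370939/(-101122 - 51959) = -297712/456921 - 370939/(-153081) = -297712/456921 - 370939*(-1/153081) = -297712/456921 + 370939/153081 = 13768418683/7771769289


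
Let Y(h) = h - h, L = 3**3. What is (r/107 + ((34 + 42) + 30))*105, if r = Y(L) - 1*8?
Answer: 1190070/107 ≈ 11122.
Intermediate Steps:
L = 27
Y(h) = 0
r = -8 (r = 0 - 1*8 = 0 - 8 = -8)
(r/107 + ((34 + 42) + 30))*105 = (-8/107 + ((34 + 42) + 30))*105 = (-8*1/107 + (76 + 30))*105 = (-8/107 + 106)*105 = (11334/107)*105 = 1190070/107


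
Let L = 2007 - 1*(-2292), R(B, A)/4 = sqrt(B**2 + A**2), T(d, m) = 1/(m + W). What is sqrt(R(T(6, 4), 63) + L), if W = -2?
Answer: sqrt(4299 + 2*sqrt(15877)) ≈ 67.461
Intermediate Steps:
T(d, m) = 1/(-2 + m) (T(d, m) = 1/(m - 2) = 1/(-2 + m))
R(B, A) = 4*sqrt(A**2 + B**2) (R(B, A) = 4*sqrt(B**2 + A**2) = 4*sqrt(A**2 + B**2))
L = 4299 (L = 2007 + 2292 = 4299)
sqrt(R(T(6, 4), 63) + L) = sqrt(4*sqrt(63**2 + (1/(-2 + 4))**2) + 4299) = sqrt(4*sqrt(3969 + (1/2)**2) + 4299) = sqrt(4*sqrt(3969 + 1/4) + 4299) = sqrt(4*sqrt(15877/4) + 4299) = sqrt(4*(sqrt(15877)/2) + 4299) = sqrt(2*sqrt(15877) + 4299) = sqrt(4299 + 2*sqrt(15877))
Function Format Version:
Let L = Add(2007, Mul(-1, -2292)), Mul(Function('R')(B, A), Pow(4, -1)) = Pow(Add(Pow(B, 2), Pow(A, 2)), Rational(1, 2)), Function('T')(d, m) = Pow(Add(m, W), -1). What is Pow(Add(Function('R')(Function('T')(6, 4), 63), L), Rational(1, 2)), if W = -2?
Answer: Pow(Add(4299, Mul(2, Pow(15877, Rational(1, 2)))), Rational(1, 2)) ≈ 67.461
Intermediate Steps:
Function('T')(d, m) = Pow(Add(-2, m), -1) (Function('T')(d, m) = Pow(Add(m, -2), -1) = Pow(Add(-2, m), -1))
Function('R')(B, A) = Mul(4, Pow(Add(Pow(A, 2), Pow(B, 2)), Rational(1, 2))) (Function('R')(B, A) = Mul(4, Pow(Add(Pow(B, 2), Pow(A, 2)), Rational(1, 2))) = Mul(4, Pow(Add(Pow(A, 2), Pow(B, 2)), Rational(1, 2))))
L = 4299 (L = Add(2007, 2292) = 4299)
Pow(Add(Function('R')(Function('T')(6, 4), 63), L), Rational(1, 2)) = Pow(Add(Mul(4, Pow(Add(Pow(63, 2), Pow(Pow(Add(-2, 4), -1), 2)), Rational(1, 2))), 4299), Rational(1, 2)) = Pow(Add(Mul(4, Pow(Add(3969, Pow(Pow(2, -1), 2)), Rational(1, 2))), 4299), Rational(1, 2)) = Pow(Add(Mul(4, Pow(Add(3969, Pow(Rational(1, 2), 2)), Rational(1, 2))), 4299), Rational(1, 2)) = Pow(Add(Mul(4, Pow(Add(3969, Rational(1, 4)), Rational(1, 2))), 4299), Rational(1, 2)) = Pow(Add(Mul(4, Pow(Rational(15877, 4), Rational(1, 2))), 4299), Rational(1, 2)) = Pow(Add(Mul(4, Mul(Rational(1, 2), Pow(15877, Rational(1, 2)))), 4299), Rational(1, 2)) = Pow(Add(Mul(2, Pow(15877, Rational(1, 2))), 4299), Rational(1, 2)) = Pow(Add(4299, Mul(2, Pow(15877, Rational(1, 2)))), Rational(1, 2))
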